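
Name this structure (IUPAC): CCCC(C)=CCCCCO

6-methylnon-5-en-1-ol

The longest chain bearing the –OH group and the multiple bond is 9 carbons long (nonane).
An alcohol (–OH) is the principal characteristic group, giving the suffix -ol.
A C=C double bond in the chain gives the infix -ene-.
Number the chain so that numbering from this end puts the hydroxyl group at C-1 rather than C-9.
That gives the hydroxyl at C-1; the double bond between C-5 and C-6; a methyl group at C-6.
The name is 6-methylnon-5-en-1-ol.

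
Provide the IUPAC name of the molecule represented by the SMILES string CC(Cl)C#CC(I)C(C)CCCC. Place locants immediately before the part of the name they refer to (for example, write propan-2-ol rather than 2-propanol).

2-chloro-5-iodo-6-methyldec-3-yne

The longest carbon chain that includes the multiple bond has 10 carbons, so the parent hydride is decane.
There is one C≡C triple bond, indicated by the ending -yne.
The numbering direction is chosen so that numbering from this end puts the triple bond at C-3 rather than C-7.
That gives the triple bond between C-3 and C-4; a chloro group at C-2; an iodo group at C-5; a methyl group at C-6.
The substituents are ordered alphabetically, ignoring any di-/tri- multipliers.
The name is 2-chloro-5-iodo-6-methyldec-3-yne.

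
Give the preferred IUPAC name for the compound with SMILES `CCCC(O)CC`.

hexan-3-ol

The longest carbon chain that includes the –OH group has 6 carbons, so the parent hydride is hexane.
An alcohol (–OH) is the principal characteristic group, giving the suffix -ol.
Choose the numbering such that numbering from this end puts the hydroxyl group at C-3 rather than C-4.
That gives the hydroxyl at C-3.
The name is hexan-3-ol.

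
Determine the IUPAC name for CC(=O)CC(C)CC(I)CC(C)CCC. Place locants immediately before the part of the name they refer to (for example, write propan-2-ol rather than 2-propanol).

The longest chain bearing the carbonyl is 11 carbons long (undecane).
The highest-priority functional group is a ketone (C=O on an internal carbon), so the name ends in -one.
The numbering direction is chosen so that numbering from this end puts the carbonyl group at C-2 rather than C-10.
That gives the carbonyl at C-2; an iodo group at C-6; methyl groups at C-4 and C-8.
Prefixes are listed alphabetically: iodo, methyl.
The name is 6-iodo-4,8-dimethylundecan-2-one.

6-iodo-4,8-dimethylundecan-2-one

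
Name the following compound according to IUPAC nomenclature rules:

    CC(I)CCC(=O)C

5-iodohexan-2-one

Counting along the main chain through the carbonyl gives 6 carbons: the parent is hexane.
The highest-priority functional group is a ketone (C=O on an internal carbon), so the name ends in -one.
The numbering direction is chosen so that numbering from this end puts the carbonyl group at C-2 rather than C-5.
This places the carbonyl at C-2; an iodo group at C-5.
Assembling the pieces gives 5-iodohexan-2-one.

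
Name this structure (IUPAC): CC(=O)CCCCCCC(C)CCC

Counting along the main chain through the carbonyl gives 12 carbons: the parent is dodecane.
The highest-priority functional group is a ketone (C=O on an internal carbon), so the name ends in -one.
Number the chain so that numbering from this end puts the carbonyl group at C-2 rather than C-11.
With this numbering: the carbonyl at C-2; a methyl group at C-9.
Assembling the pieces gives 9-methyldodecan-2-one.

9-methyldodecan-2-one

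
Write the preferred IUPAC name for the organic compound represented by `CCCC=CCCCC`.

The longest chain bearing the multiple bond is 9 carbons long (nonane).
A C=C double bond in the chain gives the infix -ene-.
Number the chain so that numbering from this end puts the double bond at C-4 rather than C-5.
This places the double bond between C-4 and C-5.
Putting it together: non-4-ene.

non-4-ene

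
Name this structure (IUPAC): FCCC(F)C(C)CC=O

The longest carbon chain that includes the –CHO group has 6 carbons, so the parent hydride is hexane.
An aldehyde (terminal –CHO) is the principal characteristic group, giving the suffix -al.
The numbering direction is chosen so that the aldehyde carbon is C-1 by definition.
That gives fluoro groups at C-4 and C-6; a methyl group at C-3.
Prefixes are listed alphabetically: fluoro, methyl.
Assembling the pieces gives 4,6-difluoro-3-methylhexanal.

4,6-difluoro-3-methylhexanal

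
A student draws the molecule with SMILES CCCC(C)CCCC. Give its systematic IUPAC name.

4-methyloctane

The parent chain contains 8 carbons (octane).
Number the chain so that the substituent locant set {4} is lower than {5} at the first point of difference.
That gives a methyl group at C-4.
Assembling the pieces gives 4-methyloctane.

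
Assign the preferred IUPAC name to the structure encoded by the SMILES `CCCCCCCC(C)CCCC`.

5-methyldodecane

The longest continuous carbon chain has 12 atoms, so the parent hydride is dodecane.
Choose the numbering such that the substituent locant set {5} is lower than {8} at the first point of difference.
That gives a methyl group at C-5.
Putting it together: 5-methyldodecane.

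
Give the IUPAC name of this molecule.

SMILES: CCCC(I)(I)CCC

4,4-diiodoheptane

The longest carbon chain is 7 atoms: the parent is heptane.
Numbering from either end gives identical locants here.
This places two iodo groups at C-4.
The name is 4,4-diiodoheptane.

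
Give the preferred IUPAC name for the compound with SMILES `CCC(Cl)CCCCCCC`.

3-chlorodecane

The longest carbon chain is 10 atoms: the parent is decane.
Choose the numbering such that the substituent locant set {3} is lower than {8} at the first point of difference.
With this numbering: a chloro group at C-3.
The name is 3-chlorodecane.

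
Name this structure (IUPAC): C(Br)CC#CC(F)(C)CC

Counting along the main chain through the multiple bond gives 7 carbons: the parent is heptane.
A C≡C triple bond in the chain gives the infix -yne-.
Choose the numbering such that numbering from this end puts the triple bond at C-3 rather than C-4.
That gives the triple bond between C-3 and C-4; a bromo group at C-1; a fluoro group at C-5; a methyl group at C-5.
Substituent prefixes are cited in alphabetical order (multiplying prefixes like di-/tri- are ignored for ordering).
Putting it together: 1-bromo-5-fluoro-5-methylhept-3-yne.

1-bromo-5-fluoro-5-methylhept-3-yne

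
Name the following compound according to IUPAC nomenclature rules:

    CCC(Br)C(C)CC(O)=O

Counting along the main chain through the –COOH group gives 6 carbons: the parent is hexane.
The principal characteristic group is a carboxylic acid (terminal –COOH), named with the suffix -oic acid.
Number the chain so that the carboxylic acid carbon is C-1 by definition.
That gives a bromo group at C-4; a methyl group at C-3.
Prefixes are listed alphabetically: bromo, methyl.
Putting it together: 4-bromo-3-methylhexanoic acid.

4-bromo-3-methylhexanoic acid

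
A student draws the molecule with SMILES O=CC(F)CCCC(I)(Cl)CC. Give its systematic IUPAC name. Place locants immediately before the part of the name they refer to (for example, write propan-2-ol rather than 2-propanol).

The longest chain bearing the –CHO group is 8 carbons long (octane).
An aldehyde (terminal –CHO) is the principal characteristic group, giving the suffix -al.
Choose the numbering such that the aldehyde carbon is C-1 by definition.
With this numbering: a chloro group at C-6; a fluoro group at C-2; an iodo group at C-6.
The substituents are ordered alphabetically, ignoring any di-/tri- multipliers.
Assembling the pieces gives 6-chloro-2-fluoro-6-iodooctanal.

6-chloro-2-fluoro-6-iodooctanal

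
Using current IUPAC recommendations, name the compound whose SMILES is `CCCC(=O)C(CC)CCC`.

Counting along the main chain through the carbonyl gives 8 carbons: the parent is octane.
The highest-priority functional group is a ketone (C=O on an internal carbon), so the name ends in -one.
Number the chain so that numbering from this end puts the carbonyl group at C-4 rather than C-5.
This places the carbonyl at C-4; an ethyl group at C-5.
Assembling the pieces gives 5-ethyloctan-4-one.

5-ethyloctan-4-one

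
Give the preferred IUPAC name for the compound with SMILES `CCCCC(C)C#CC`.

The longest chain bearing the multiple bond is 8 carbons long (octane).
A C≡C triple bond in the chain gives the infix -yne-.
Choose the numbering such that numbering from this end puts the triple bond at C-2 rather than C-6.
With this numbering: the triple bond between C-2 and C-3; a methyl group at C-4.
The name is 4-methyloct-2-yne.

4-methyloct-2-yne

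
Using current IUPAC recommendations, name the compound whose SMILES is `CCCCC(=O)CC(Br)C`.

2-bromooctan-4-one

The longest carbon chain that includes the carbonyl has 8 carbons, so the parent hydride is octane.
The principal characteristic group is a ketone (C=O on an internal carbon), named with the suffix -one.
Choose the numbering such that numbering from this end puts the carbonyl group at C-4 rather than C-5.
This places the carbonyl at C-4; a bromo group at C-2.
The name is 2-bromooctan-4-one.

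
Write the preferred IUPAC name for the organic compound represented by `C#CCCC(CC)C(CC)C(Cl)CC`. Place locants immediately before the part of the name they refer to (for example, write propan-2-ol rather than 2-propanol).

7-chloro-5,6-diethylnon-1-yne

The longest carbon chain that includes the multiple bond has 9 carbons, so the parent hydride is nonane.
The chain contains a C≡C triple bond, so the unsaturation ending is -yne.
Number the chain so that numbering from this end puts the triple bond at C-1 rather than C-8.
With this numbering: the triple bond between C-1 and C-2; a chloro group at C-7; ethyl groups at C-5 and C-6.
The substituents are ordered alphabetically, ignoring any di-/tri- multipliers.
Putting it together: 7-chloro-5,6-diethylnon-1-yne.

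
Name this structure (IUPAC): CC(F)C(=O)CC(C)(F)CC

The longest carbon chain that includes the carbonyl has 7 carbons, so the parent hydride is heptane.
A ketone (C=O on an internal carbon) is the principal characteristic group, giving the suffix -one.
The numbering direction is chosen so that numbering from this end puts the carbonyl group at C-3 rather than C-5.
That gives the carbonyl at C-3; fluoro groups at C-2 and C-5; a methyl group at C-5.
Substituent prefixes are cited in alphabetical order (multiplying prefixes like di-/tri- are ignored for ordering).
The name is 2,5-difluoro-5-methylheptan-3-one.

2,5-difluoro-5-methylheptan-3-one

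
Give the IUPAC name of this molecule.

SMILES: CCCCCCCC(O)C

The longest chain bearing the –OH group is 9 carbons long (nonane).
An alcohol (–OH) is the principal characteristic group, giving the suffix -ol.
The numbering direction is chosen so that numbering from this end puts the hydroxyl group at C-2 rather than C-8.
With this numbering: the hydroxyl at C-2.
Assembling the pieces gives nonan-2-ol.

nonan-2-ol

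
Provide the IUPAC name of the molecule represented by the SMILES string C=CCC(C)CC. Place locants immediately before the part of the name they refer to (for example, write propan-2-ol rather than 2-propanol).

4-methylhex-1-ene

The longest chain bearing the multiple bond is 6 carbons long (hexane).
A C=C double bond in the chain gives the infix -ene-.
Number the chain so that numbering from this end puts the double bond at C-1 rather than C-5.
With this numbering: the double bond between C-1 and C-2; a methyl group at C-4.
Putting it together: 4-methylhex-1-ene.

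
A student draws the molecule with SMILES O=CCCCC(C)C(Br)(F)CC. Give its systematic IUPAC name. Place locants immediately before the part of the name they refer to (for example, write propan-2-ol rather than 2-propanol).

6-bromo-6-fluoro-5-methyloctanal

Counting along the main chain through the –CHO group gives 8 carbons: the parent is octane.
The principal characteristic group is an aldehyde (terminal –CHO), named with the suffix -al.
Choose the numbering such that the aldehyde carbon is C-1 by definition.
That gives a bromo group at C-6; a fluoro group at C-6; a methyl group at C-5.
Prefixes are listed alphabetically: bromo, fluoro, methyl.
The name is 6-bromo-6-fluoro-5-methyloctanal.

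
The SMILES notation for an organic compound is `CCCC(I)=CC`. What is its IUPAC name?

The longest chain bearing the multiple bond is 6 carbons long (hexane).
There is one C=C double bond, indicated by the ending -ene.
Choose the numbering such that numbering from this end puts the double bond at C-2 rather than C-4.
With this numbering: the double bond between C-2 and C-3; an iodo group at C-3.
Putting it together: 3-iodohex-2-ene.

3-iodohex-2-ene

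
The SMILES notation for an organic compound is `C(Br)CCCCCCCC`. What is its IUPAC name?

1-bromononane

The parent chain contains 9 carbons (nonane).
Number the chain so that the substituent locant set {1} is lower than {9} at the first point of difference.
This places a bromo group at C-1.
Putting it together: 1-bromononane.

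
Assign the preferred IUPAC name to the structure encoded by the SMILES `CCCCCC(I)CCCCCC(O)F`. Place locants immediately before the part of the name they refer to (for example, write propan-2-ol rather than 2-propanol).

The longest carbon chain that includes the –OH group has 12 carbons, so the parent hydride is dodecane.
The principal characteristic group is an alcohol (–OH), named with the suffix -ol.
The numbering direction is chosen so that numbering from this end puts the hydroxyl group at C-1 rather than C-12.
That gives the hydroxyl at C-1; a fluoro group at C-1; an iodo group at C-7.
Prefixes are listed alphabetically: fluoro, iodo.
The name is 1-fluoro-7-iodododecan-1-ol.

1-fluoro-7-iodododecan-1-ol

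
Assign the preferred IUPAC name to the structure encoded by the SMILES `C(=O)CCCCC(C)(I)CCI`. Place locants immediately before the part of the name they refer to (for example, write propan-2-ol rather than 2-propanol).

6,8-diiodo-6-methyloctanal

The longest carbon chain that includes the –CHO group has 8 carbons, so the parent hydride is octane.
An aldehyde (terminal –CHO) is the principal characteristic group, giving the suffix -al.
The numbering direction is chosen so that the aldehyde carbon is C-1 by definition.
This places iodo groups at C-6 and C-8; a methyl group at C-6.
The substituents are ordered alphabetically, ignoring any di-/tri- multipliers.
The name is 6,8-diiodo-6-methyloctanal.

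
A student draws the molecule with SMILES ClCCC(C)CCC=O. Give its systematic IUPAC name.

Counting along the main chain through the –CHO group gives 6 carbons: the parent is hexane.
The highest-priority functional group is an aldehyde (terminal –CHO), so the name ends in -al.
Number the chain so that the aldehyde carbon is C-1 by definition.
This places a chloro group at C-6; a methyl group at C-4.
Substituent prefixes are cited in alphabetical order (multiplying prefixes like di-/tri- are ignored for ordering).
Assembling the pieces gives 6-chloro-4-methylhexanal.

6-chloro-4-methylhexanal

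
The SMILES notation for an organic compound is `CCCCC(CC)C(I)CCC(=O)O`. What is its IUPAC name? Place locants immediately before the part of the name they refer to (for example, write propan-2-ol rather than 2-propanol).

5-ethyl-4-iodononanoic acid

The longest carbon chain that includes the –COOH group has 9 carbons, so the parent hydride is nonane.
The highest-priority functional group is a carboxylic acid (terminal –COOH), so the name ends in -oic acid.
The numbering direction is chosen so that the carboxylic acid carbon is C-1 by definition.
This places an ethyl group at C-5; an iodo group at C-4.
Prefixes are listed alphabetically: ethyl, iodo.
The name is 5-ethyl-4-iodononanoic acid.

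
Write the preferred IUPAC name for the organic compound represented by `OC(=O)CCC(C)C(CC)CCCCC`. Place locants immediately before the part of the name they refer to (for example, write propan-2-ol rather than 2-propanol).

The longest carbon chain that includes the –COOH group has 10 carbons, so the parent hydride is decane.
The highest-priority functional group is a carboxylic acid (terminal –COOH), so the name ends in -oic acid.
Choose the numbering such that the carboxylic acid carbon is C-1 by definition.
With this numbering: an ethyl group at C-5; a methyl group at C-4.
Substituent prefixes are cited in alphabetical order (multiplying prefixes like di-/tri- are ignored for ordering).
Assembling the pieces gives 5-ethyl-4-methyldecanoic acid.

5-ethyl-4-methyldecanoic acid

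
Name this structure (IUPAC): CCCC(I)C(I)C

2,3-diiodohexane

The parent chain contains 6 carbons (hexane).
The numbering direction is chosen so that the substituent locant set {2,3} is lower than {4,5} at the first point of difference.
This places iodo groups at C-2 and C-3.
Putting it together: 2,3-diiodohexane.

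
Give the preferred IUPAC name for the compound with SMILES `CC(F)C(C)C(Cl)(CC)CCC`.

4-chloro-4-ethyl-2-fluoro-3-methylheptane

The longest continuous carbon chain has 7 atoms, so the parent hydride is heptane.
The numbering direction is chosen so that the substituent locant set {2,3,4,4} is lower than {4,4,5,6} at the first point of difference.
This places a chloro group at C-4; an ethyl group at C-4; a fluoro group at C-2; a methyl group at C-3.
Substituent prefixes are cited in alphabetical order (multiplying prefixes like di-/tri- are ignored for ordering).
The name is 4-chloro-4-ethyl-2-fluoro-3-methylheptane.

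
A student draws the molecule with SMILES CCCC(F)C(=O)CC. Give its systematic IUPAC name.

Counting along the main chain through the carbonyl gives 7 carbons: the parent is heptane.
The highest-priority functional group is a ketone (C=O on an internal carbon), so the name ends in -one.
Choose the numbering such that numbering from this end puts the carbonyl group at C-3 rather than C-5.
With this numbering: the carbonyl at C-3; a fluoro group at C-4.
Putting it together: 4-fluoroheptan-3-one.

4-fluoroheptan-3-one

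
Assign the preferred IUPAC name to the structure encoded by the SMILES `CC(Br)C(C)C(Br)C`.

The parent chain contains 5 carbons (pentane).
Numbering from either end gives identical locants here.
That gives bromo groups at C-2 and C-4; a methyl group at C-3.
Substituent prefixes are cited in alphabetical order (multiplying prefixes like di-/tri- are ignored for ordering).
The name is 2,4-dibromo-3-methylpentane.

2,4-dibromo-3-methylpentane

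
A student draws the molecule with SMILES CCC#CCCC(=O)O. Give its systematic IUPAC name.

hept-4-ynoic acid

The longest chain bearing the –COOH group and the multiple bond is 7 carbons long (heptane).
The highest-priority functional group is a carboxylic acid (terminal –COOH), so the name ends in -oic acid.
A C≡C triple bond in the chain gives the infix -yne-.
Choose the numbering such that the carboxylic acid carbon is C-1 by definition.
That gives the triple bond between C-4 and C-5.
Putting it together: hept-4-ynoic acid.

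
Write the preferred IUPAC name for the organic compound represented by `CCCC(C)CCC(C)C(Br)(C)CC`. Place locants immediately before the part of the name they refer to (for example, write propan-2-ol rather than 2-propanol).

3-bromo-3,4,7-trimethyldecane

The longest carbon chain is 10 atoms: the parent is decane.
Choose the numbering such that the substituent locant set {3,3,4,7} is lower than {4,7,8,8} at the first point of difference.
That gives a bromo group at C-3; methyl groups at C-3 and C-4 and C-7.
Prefixes are listed alphabetically: bromo, methyl.
Assembling the pieces gives 3-bromo-3,4,7-trimethyldecane.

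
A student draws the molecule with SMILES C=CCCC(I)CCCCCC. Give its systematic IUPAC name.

The longest carbon chain that includes the multiple bond has 11 carbons, so the parent hydride is undecane.
The chain contains a C=C double bond, so the unsaturation ending is -ene.
The numbering direction is chosen so that numbering from this end puts the double bond at C-1 rather than C-10.
This places the double bond between C-1 and C-2; an iodo group at C-5.
Assembling the pieces gives 5-iodoundec-1-ene.

5-iodoundec-1-ene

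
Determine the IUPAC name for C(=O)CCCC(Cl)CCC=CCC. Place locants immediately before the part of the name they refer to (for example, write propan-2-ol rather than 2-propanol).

The longest carbon chain that includes the –CHO group and the multiple bond has 11 carbons, so the parent hydride is undecane.
An aldehyde (terminal –CHO) is the principal characteristic group, giving the suffix -al.
A C=C double bond in the chain gives the infix -ene-.
Choose the numbering such that the aldehyde carbon is C-1 by definition.
That gives the double bond between C-8 and C-9; a chloro group at C-5.
Putting it together: 5-chloroundec-8-enal.

5-chloroundec-8-enal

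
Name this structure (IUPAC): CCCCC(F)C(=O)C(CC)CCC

Counting along the main chain through the carbonyl gives 10 carbons: the parent is decane.
The principal characteristic group is a ketone (C=O on an internal carbon), named with the suffix -one.
The numbering direction is chosen so that numbering from this end puts the carbonyl group at C-5 rather than C-6.
That gives the carbonyl at C-5; an ethyl group at C-4; a fluoro group at C-6.
Substituent prefixes are cited in alphabetical order (multiplying prefixes like di-/tri- are ignored for ordering).
Putting it together: 4-ethyl-6-fluorodecan-5-one.

4-ethyl-6-fluorodecan-5-one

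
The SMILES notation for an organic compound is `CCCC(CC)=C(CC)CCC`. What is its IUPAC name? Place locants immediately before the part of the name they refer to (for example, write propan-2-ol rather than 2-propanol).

4,5-diethyloct-4-ene

The longest chain bearing the multiple bond is 8 carbons long (octane).
A C=C double bond in the chain gives the infix -ene-.
Numbering from either end gives identical locants here.
With this numbering: the double bond between C-4 and C-5; ethyl groups at C-4 and C-5.
Putting it together: 4,5-diethyloct-4-ene.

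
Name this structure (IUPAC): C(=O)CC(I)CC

The longest chain bearing the –CHO group is 5 carbons long (pentane).
An aldehyde (terminal –CHO) is the principal characteristic group, giving the suffix -al.
The numbering direction is chosen so that the aldehyde carbon is C-1 by definition.
This places an iodo group at C-3.
Assembling the pieces gives 3-iodopentanal.

3-iodopentanal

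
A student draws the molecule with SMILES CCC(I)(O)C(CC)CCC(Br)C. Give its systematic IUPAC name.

7-bromo-4-ethyl-3-iodooctan-3-ol

Counting along the main chain through the –OH group gives 8 carbons: the parent is octane.
The principal characteristic group is an alcohol (–OH), named with the suffix -ol.
Number the chain so that numbering from this end puts the hydroxyl group at C-3 rather than C-6.
This places the hydroxyl at C-3; a bromo group at C-7; an ethyl group at C-4; an iodo group at C-3.
Prefixes are listed alphabetically: bromo, ethyl, iodo.
The name is 7-bromo-4-ethyl-3-iodooctan-3-ol.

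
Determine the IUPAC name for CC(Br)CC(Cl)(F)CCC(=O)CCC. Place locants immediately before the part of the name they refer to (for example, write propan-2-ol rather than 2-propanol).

Counting along the main chain through the carbonyl gives 10 carbons: the parent is decane.
A ketone (C=O on an internal carbon) is the principal characteristic group, giving the suffix -one.
Choose the numbering such that numbering from this end puts the carbonyl group at C-4 rather than C-7.
That gives the carbonyl at C-4; a bromo group at C-9; a chloro group at C-7; a fluoro group at C-7.
Prefixes are listed alphabetically: bromo, chloro, fluoro.
The name is 9-bromo-7-chloro-7-fluorodecan-4-one.

9-bromo-7-chloro-7-fluorodecan-4-one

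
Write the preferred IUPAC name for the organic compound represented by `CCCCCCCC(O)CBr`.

1-bromononan-2-ol

Counting along the main chain through the –OH group gives 9 carbons: the parent is nonane.
The highest-priority functional group is an alcohol (–OH), so the name ends in -ol.
Choose the numbering such that numbering from this end puts the hydroxyl group at C-2 rather than C-8.
With this numbering: the hydroxyl at C-2; a bromo group at C-1.
Assembling the pieces gives 1-bromononan-2-ol.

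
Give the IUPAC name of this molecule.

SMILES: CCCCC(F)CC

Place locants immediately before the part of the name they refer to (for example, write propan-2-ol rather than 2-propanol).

3-fluoroheptane

The parent chain contains 7 carbons (heptane).
The numbering direction is chosen so that the substituent locant set {3} is lower than {5} at the first point of difference.
With this numbering: a fluoro group at C-3.
Putting it together: 3-fluoroheptane.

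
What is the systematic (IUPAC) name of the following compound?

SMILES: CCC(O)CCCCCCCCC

The longest carbon chain that includes the –OH group has 12 carbons, so the parent hydride is dodecane.
An alcohol (–OH) is the principal characteristic group, giving the suffix -ol.
The numbering direction is chosen so that numbering from this end puts the hydroxyl group at C-3 rather than C-10.
This places the hydroxyl at C-3.
Putting it together: dodecan-3-ol.

dodecan-3-ol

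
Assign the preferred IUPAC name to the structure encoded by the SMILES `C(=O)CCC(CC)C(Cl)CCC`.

The longest carbon chain that includes the –CHO group has 8 carbons, so the parent hydride is octane.
The highest-priority functional group is an aldehyde (terminal –CHO), so the name ends in -al.
Number the chain so that the aldehyde carbon is C-1 by definition.
This places a chloro group at C-5; an ethyl group at C-4.
The substituents are ordered alphabetically, ignoring any di-/tri- multipliers.
Assembling the pieces gives 5-chloro-4-ethyloctanal.

5-chloro-4-ethyloctanal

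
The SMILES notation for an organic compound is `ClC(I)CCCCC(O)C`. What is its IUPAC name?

The longest chain bearing the –OH group is 7 carbons long (heptane).
An alcohol (–OH) is the principal characteristic group, giving the suffix -ol.
Choose the numbering such that numbering from this end puts the hydroxyl group at C-2 rather than C-6.
That gives the hydroxyl at C-2; a chloro group at C-7; an iodo group at C-7.
The substituents are ordered alphabetically, ignoring any di-/tri- multipliers.
The name is 7-chloro-7-iodoheptan-2-ol.

7-chloro-7-iodoheptan-2-ol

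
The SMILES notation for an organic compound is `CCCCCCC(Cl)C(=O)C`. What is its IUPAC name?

3-chlorononan-2-one

The longest carbon chain that includes the carbonyl has 9 carbons, so the parent hydride is nonane.
The highest-priority functional group is a ketone (C=O on an internal carbon), so the name ends in -one.
Number the chain so that numbering from this end puts the carbonyl group at C-2 rather than C-8.
With this numbering: the carbonyl at C-2; a chloro group at C-3.
Assembling the pieces gives 3-chlorononan-2-one.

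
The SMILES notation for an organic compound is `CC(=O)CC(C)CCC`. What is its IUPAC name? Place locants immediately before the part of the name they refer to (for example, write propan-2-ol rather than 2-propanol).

4-methylheptan-2-one

The longest chain bearing the carbonyl is 7 carbons long (heptane).
The principal characteristic group is a ketone (C=O on an internal carbon), named with the suffix -one.
Number the chain so that numbering from this end puts the carbonyl group at C-2 rather than C-6.
With this numbering: the carbonyl at C-2; a methyl group at C-4.
Putting it together: 4-methylheptan-2-one.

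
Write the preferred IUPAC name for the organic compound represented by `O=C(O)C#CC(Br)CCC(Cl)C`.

Counting along the main chain through the –COOH group and the multiple bond gives 8 carbons: the parent is octane.
The highest-priority functional group is a carboxylic acid (terminal –COOH), so the name ends in -oic acid.
There is one C≡C triple bond, indicated by the ending -yne.
Number the chain so that the carboxylic acid carbon is C-1 by definition.
This places the triple bond between C-2 and C-3; a bromo group at C-4; a chloro group at C-7.
Prefixes are listed alphabetically: bromo, chloro.
Assembling the pieces gives 4-bromo-7-chlorooct-2-ynoic acid.

4-bromo-7-chlorooct-2-ynoic acid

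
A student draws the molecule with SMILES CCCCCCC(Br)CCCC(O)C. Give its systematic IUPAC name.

The longest chain bearing the –OH group is 12 carbons long (dodecane).
The highest-priority functional group is an alcohol (–OH), so the name ends in -ol.
Number the chain so that numbering from this end puts the hydroxyl group at C-2 rather than C-11.
This places the hydroxyl at C-2; a bromo group at C-6.
Assembling the pieces gives 6-bromododecan-2-ol.

6-bromododecan-2-ol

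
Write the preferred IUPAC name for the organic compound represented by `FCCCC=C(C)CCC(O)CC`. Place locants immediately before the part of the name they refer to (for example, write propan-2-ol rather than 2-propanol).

10-fluoro-6-methyldec-6-en-3-ol

Counting along the main chain through the –OH group and the multiple bond gives 10 carbons: the parent is decane.
The highest-priority functional group is an alcohol (–OH), so the name ends in -ol.
There is one C=C double bond, indicated by the ending -ene.
Choose the numbering such that numbering from this end puts the hydroxyl group at C-3 rather than C-8.
This places the hydroxyl at C-3; the double bond between C-6 and C-7; a fluoro group at C-10; a methyl group at C-6.
Prefixes are listed alphabetically: fluoro, methyl.
Putting it together: 10-fluoro-6-methyldec-6-en-3-ol.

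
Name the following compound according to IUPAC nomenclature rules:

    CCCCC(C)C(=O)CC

Counting along the main chain through the carbonyl gives 8 carbons: the parent is octane.
A ketone (C=O on an internal carbon) is the principal characteristic group, giving the suffix -one.
The numbering direction is chosen so that numbering from this end puts the carbonyl group at C-3 rather than C-6.
That gives the carbonyl at C-3; a methyl group at C-4.
The name is 4-methyloctan-3-one.

4-methyloctan-3-one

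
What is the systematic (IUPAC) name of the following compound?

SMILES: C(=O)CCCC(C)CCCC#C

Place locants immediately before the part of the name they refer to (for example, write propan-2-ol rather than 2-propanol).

The longest carbon chain that includes the –CHO group and the multiple bond has 10 carbons, so the parent hydride is decane.
The highest-priority functional group is an aldehyde (terminal –CHO), so the name ends in -al.
A C≡C triple bond in the chain gives the infix -yne-.
Choose the numbering such that the aldehyde carbon is C-1 by definition.
That gives the triple bond between C-9 and C-10; a methyl group at C-5.
The name is 5-methyldec-9-ynal.

5-methyldec-9-ynal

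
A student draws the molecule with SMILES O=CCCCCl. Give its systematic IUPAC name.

4-chlorobutanal

Counting along the main chain through the –CHO group gives 4 carbons: the parent is butane.
The principal characteristic group is an aldehyde (terminal –CHO), named with the suffix -al.
Choose the numbering such that the aldehyde carbon is C-1 by definition.
This places a chloro group at C-4.
Putting it together: 4-chlorobutanal.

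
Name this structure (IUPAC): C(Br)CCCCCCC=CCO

The longest chain bearing the –OH group and the multiple bond is 10 carbons long (decane).
An alcohol (–OH) is the principal characteristic group, giving the suffix -ol.
A C=C double bond in the chain gives the infix -ene-.
Number the chain so that numbering from this end puts the hydroxyl group at C-1 rather than C-10.
With this numbering: the hydroxyl at C-1; the double bond between C-2 and C-3; a bromo group at C-10.
Assembling the pieces gives 10-bromodec-2-en-1-ol.

10-bromodec-2-en-1-ol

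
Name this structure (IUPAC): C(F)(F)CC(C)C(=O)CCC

The longest carbon chain that includes the carbonyl has 7 carbons, so the parent hydride is heptane.
A ketone (C=O on an internal carbon) is the principal characteristic group, giving the suffix -one.
Number the chain so that the substituent locant set {1,1,3} is lower than {5,7,7} at the first point of difference.
That gives the carbonyl at C-4; two fluoro groups at C-1; a methyl group at C-3.
The substituents are ordered alphabetically, ignoring any di-/tri- multipliers.
Putting it together: 1,1-difluoro-3-methylheptan-4-one.

1,1-difluoro-3-methylheptan-4-one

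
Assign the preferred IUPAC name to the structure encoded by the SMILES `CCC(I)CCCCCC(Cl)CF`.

2-chloro-1-fluoro-8-iododecane

The longest carbon chain is 10 atoms: the parent is decane.
The numbering direction is chosen so that the substituent locant set {1,2,8} is lower than {3,9,10} at the first point of difference.
With this numbering: a chloro group at C-2; a fluoro group at C-1; an iodo group at C-8.
Prefixes are listed alphabetically: chloro, fluoro, iodo.
Putting it together: 2-chloro-1-fluoro-8-iododecane.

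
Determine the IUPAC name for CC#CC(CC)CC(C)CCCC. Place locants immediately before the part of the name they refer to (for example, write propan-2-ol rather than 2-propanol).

4-ethyl-6-methyldec-2-yne

The longest chain bearing the multiple bond is 10 carbons long (decane).
There is one C≡C triple bond, indicated by the ending -yne.
Choose the numbering such that numbering from this end puts the triple bond at C-2 rather than C-8.
That gives the triple bond between C-2 and C-3; an ethyl group at C-4; a methyl group at C-6.
The substituents are ordered alphabetically, ignoring any di-/tri- multipliers.
Assembling the pieces gives 4-ethyl-6-methyldec-2-yne.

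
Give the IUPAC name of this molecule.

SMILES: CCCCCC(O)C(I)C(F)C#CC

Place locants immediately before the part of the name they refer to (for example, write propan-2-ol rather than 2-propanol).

4-fluoro-5-iodoundec-2-yn-6-ol

The longest carbon chain that includes the –OH group and the multiple bond has 11 carbons, so the parent hydride is undecane.
The highest-priority functional group is an alcohol (–OH), so the name ends in -ol.
A C≡C triple bond in the chain gives the infix -yne-.
Number the chain so that numbering from this end puts the triple bond at C-2 rather than C-9.
That gives the hydroxyl at C-6; the triple bond between C-2 and C-3; a fluoro group at C-4; an iodo group at C-5.
Prefixes are listed alphabetically: fluoro, iodo.
Putting it together: 4-fluoro-5-iodoundec-2-yn-6-ol.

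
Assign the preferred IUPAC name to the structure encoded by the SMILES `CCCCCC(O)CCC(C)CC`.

Counting along the main chain through the –OH group gives 11 carbons: the parent is undecane.
The highest-priority functional group is an alcohol (–OH), so the name ends in -ol.
Choose the numbering such that the substituent locant set {3} is lower than {9} at the first point of difference.
This places the hydroxyl at C-6; a methyl group at C-3.
Putting it together: 3-methylundecan-6-ol.

3-methylundecan-6-ol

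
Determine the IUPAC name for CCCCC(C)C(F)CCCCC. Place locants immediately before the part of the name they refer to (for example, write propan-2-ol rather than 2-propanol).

The parent chain contains 11 carbons (undecane).
Choose the numbering such that the substituent locant set {5,6} is lower than {6,7} at the first point of difference.
This places a fluoro group at C-6; a methyl group at C-5.
Prefixes are listed alphabetically: fluoro, methyl.
The name is 6-fluoro-5-methylundecane.

6-fluoro-5-methylundecane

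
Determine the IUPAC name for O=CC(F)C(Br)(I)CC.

3-bromo-2-fluoro-3-iodopentanal

Counting along the main chain through the –CHO group gives 5 carbons: the parent is pentane.
The highest-priority functional group is an aldehyde (terminal –CHO), so the name ends in -al.
Number the chain so that the aldehyde carbon is C-1 by definition.
That gives a bromo group at C-3; a fluoro group at C-2; an iodo group at C-3.
Prefixes are listed alphabetically: bromo, fluoro, iodo.
Assembling the pieces gives 3-bromo-2-fluoro-3-iodopentanal.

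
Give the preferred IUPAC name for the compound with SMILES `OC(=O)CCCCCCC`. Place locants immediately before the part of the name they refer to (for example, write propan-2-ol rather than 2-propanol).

The longest chain bearing the –COOH group is 8 carbons long (octane).
The highest-priority functional group is a carboxylic acid (terminal –COOH), so the name ends in -oic acid.
Choose the numbering such that the carboxylic acid carbon is C-1 by definition.
Assembling the pieces gives octanoic acid.

octanoic acid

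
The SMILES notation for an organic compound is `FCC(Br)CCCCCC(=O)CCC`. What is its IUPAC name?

10-bromo-11-fluoroundecan-4-one

The longest carbon chain that includes the carbonyl has 11 carbons, so the parent hydride is undecane.
A ketone (C=O on an internal carbon) is the principal characteristic group, giving the suffix -one.
The numbering direction is chosen so that numbering from this end puts the carbonyl group at C-4 rather than C-8.
That gives the carbonyl at C-4; a bromo group at C-10; a fluoro group at C-11.
The substituents are ordered alphabetically, ignoring any di-/tri- multipliers.
Assembling the pieces gives 10-bromo-11-fluoroundecan-4-one.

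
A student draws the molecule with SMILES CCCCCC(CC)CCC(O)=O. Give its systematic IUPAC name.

The longest chain bearing the –COOH group is 9 carbons long (nonane).
The principal characteristic group is a carboxylic acid (terminal –COOH), named with the suffix -oic acid.
Number the chain so that the carboxylic acid carbon is C-1 by definition.
With this numbering: an ethyl group at C-4.
Putting it together: 4-ethylnonanoic acid.

4-ethylnonanoic acid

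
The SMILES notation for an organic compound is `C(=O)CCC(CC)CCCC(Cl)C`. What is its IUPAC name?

8-chloro-4-ethylnonanal

The longest carbon chain that includes the –CHO group has 9 carbons, so the parent hydride is nonane.
The principal characteristic group is an aldehyde (terminal –CHO), named with the suffix -al.
Number the chain so that the aldehyde carbon is C-1 by definition.
That gives a chloro group at C-8; an ethyl group at C-4.
Prefixes are listed alphabetically: chloro, ethyl.
The name is 8-chloro-4-ethylnonanal.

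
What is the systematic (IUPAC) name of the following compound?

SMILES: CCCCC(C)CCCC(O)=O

5-methylnonanoic acid

Counting along the main chain through the –COOH group gives 9 carbons: the parent is nonane.
The highest-priority functional group is a carboxylic acid (terminal –COOH), so the name ends in -oic acid.
The numbering direction is chosen so that the carboxylic acid carbon is C-1 by definition.
That gives a methyl group at C-5.
Putting it together: 5-methylnonanoic acid.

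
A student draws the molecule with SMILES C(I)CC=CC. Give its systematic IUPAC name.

5-iodopent-2-ene

Counting along the main chain through the multiple bond gives 5 carbons: the parent is pentane.
The chain contains a C=C double bond, so the unsaturation ending is -ene.
The numbering direction is chosen so that numbering from this end puts the double bond at C-2 rather than C-3.
With this numbering: the double bond between C-2 and C-3; an iodo group at C-5.
The name is 5-iodopent-2-ene.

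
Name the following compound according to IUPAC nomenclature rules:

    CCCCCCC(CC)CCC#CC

6-ethyldodec-2-yne

The longest carbon chain that includes the multiple bond has 12 carbons, so the parent hydride is dodecane.
There is one C≡C triple bond, indicated by the ending -yne.
The numbering direction is chosen so that numbering from this end puts the triple bond at C-2 rather than C-10.
With this numbering: the triple bond between C-2 and C-3; an ethyl group at C-6.
Assembling the pieces gives 6-ethyldodec-2-yne.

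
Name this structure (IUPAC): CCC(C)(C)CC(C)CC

3,3,5-trimethylheptane

The longest carbon chain is 7 atoms: the parent is heptane.
Number the chain so that the substituent locant set {3,3,5} is lower than {3,5,5} at the first point of difference.
With this numbering: methyl groups at C-3 (×2) and C-5.
Putting it together: 3,3,5-trimethylheptane.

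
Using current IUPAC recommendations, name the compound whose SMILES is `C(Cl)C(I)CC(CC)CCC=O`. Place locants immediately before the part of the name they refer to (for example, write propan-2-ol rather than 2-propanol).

7-chloro-4-ethyl-6-iodoheptanal

The longest chain bearing the –CHO group is 7 carbons long (heptane).
An aldehyde (terminal –CHO) is the principal characteristic group, giving the suffix -al.
Number the chain so that the aldehyde carbon is C-1 by definition.
That gives a chloro group at C-7; an ethyl group at C-4; an iodo group at C-6.
Substituent prefixes are cited in alphabetical order (multiplying prefixes like di-/tri- are ignored for ordering).
The name is 7-chloro-4-ethyl-6-iodoheptanal.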